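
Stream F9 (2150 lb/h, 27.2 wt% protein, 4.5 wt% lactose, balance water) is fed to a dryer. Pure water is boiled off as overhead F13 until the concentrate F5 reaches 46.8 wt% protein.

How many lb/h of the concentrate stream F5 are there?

protein is conserved: 2150×0.272 = 584.8 lb/h all reports to the concentrate.
Concentrate = 584.8/(target fraction) = 1249.6 lb/h.

1250 lb/h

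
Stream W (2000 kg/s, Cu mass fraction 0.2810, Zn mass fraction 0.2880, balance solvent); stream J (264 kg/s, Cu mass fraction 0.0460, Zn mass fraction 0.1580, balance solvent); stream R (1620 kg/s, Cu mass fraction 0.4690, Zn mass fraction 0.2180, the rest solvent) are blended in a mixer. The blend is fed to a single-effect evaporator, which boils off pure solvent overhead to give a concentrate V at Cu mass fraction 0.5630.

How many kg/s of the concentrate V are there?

2369 kg/s

Cu entering = 2000×0.281 + 264×0.046 + 1620×0.469 = 1333.9 kg/s.
All Cu reports to V, so V = 1333.9/0.563 = 2369.3 kg/s.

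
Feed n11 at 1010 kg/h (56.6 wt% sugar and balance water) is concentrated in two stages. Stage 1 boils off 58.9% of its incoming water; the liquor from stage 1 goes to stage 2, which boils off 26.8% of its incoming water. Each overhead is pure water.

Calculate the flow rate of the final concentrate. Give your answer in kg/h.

703.5 kg/h

water in feed = 1010×0.434 = 438.34 kg/h.
After stage 1: water left = (1−0.589)×438.34 = 180.16; stream total = 751.82 kg/h.
After stage 2: water left = (1−0.268)×180.16 = 131.88; final concentrate = 703.54 kg/h.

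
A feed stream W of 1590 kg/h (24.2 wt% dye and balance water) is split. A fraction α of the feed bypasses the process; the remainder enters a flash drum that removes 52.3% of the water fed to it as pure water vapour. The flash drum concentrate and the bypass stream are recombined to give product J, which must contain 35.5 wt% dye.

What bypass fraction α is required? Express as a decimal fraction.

0.197

All 1590×0.242 = 384.78 kg/h of dye reaches J, so J = 384.78/0.355 = 1083.9 kg/h and vapour = 506.11 kg/h.
The evaporator receives (1−α)·1590 of feed at 0.758 water and removes 0.523 of that water:
0.523×0.758×(1−α)×1590 = 506.11
(1−α) = 506.11/630.33 = 0.8029;  α = 0.1971.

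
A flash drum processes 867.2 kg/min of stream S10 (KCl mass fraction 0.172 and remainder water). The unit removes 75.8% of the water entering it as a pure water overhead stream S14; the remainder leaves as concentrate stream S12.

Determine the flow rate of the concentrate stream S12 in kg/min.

322.9 kg/min

water entering = 867.2×0.828 = 718.04 kg/min; overhead removed = 0.758×718.04 = 544.28 kg/min.
Concentrate = 867.2 − 544.28 = 322.92 kg/min.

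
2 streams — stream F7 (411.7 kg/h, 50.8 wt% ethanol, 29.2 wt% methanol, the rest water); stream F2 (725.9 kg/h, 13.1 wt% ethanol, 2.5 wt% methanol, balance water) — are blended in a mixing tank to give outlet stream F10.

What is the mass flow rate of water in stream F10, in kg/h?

695 kg/h

water out = water in = 411.7×0.200 + 725.9×0.844 = 695 kg/h.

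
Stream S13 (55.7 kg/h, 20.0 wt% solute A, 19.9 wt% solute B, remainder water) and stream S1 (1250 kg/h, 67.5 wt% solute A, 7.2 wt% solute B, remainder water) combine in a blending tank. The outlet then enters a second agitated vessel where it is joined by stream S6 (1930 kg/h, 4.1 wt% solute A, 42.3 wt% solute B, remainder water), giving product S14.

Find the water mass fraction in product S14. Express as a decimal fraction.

Overall, product flow = 3235.7 kg/h.
water in = 55.7×0.601 + 1250×0.253 + 1930×0.536 = 1384.2 kg/h.
water fraction in S14 = 0.428.

0.428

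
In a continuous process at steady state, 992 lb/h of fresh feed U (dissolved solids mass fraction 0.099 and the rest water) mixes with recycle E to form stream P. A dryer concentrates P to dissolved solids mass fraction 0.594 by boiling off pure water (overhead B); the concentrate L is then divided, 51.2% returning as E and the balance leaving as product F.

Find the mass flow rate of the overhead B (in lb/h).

Overall dissolved solids balance (none leaves overhead): dissolved solids in fresh feed = dissolved solids in product, i.e. 992×0.099 = (1−0.512)·L·0.594.
L = 98.208/(0.594×0.488) = 338.8 lb/h.
Recycle E = 0.512×338.8 = 173.46 lb/h.
Combined feed P = 992 + 173.46 = 1165.5 lb/h.
Overhead B = P − L = 1165.5 − 338.8 = 826.67 lb/h.

826.7 lb/h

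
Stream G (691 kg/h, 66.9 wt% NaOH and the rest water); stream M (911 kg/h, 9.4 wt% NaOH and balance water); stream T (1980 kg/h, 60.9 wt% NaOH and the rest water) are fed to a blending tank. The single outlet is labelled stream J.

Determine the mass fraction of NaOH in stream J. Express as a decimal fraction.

Total flow out = 691 + 911 + 1980 = 3582 kg/h.
NaOH in = 691×0.669 + 911×0.094 + 1980×0.609 = 1753.7 kg/h.
NaOH mass fraction in J = 1753.7/3582 = 0.4896.

0.4896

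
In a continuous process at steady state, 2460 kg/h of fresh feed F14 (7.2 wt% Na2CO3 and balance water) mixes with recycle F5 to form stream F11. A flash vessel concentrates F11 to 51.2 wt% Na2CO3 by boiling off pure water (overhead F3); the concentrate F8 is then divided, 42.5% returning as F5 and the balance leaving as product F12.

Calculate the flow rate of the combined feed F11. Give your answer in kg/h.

Overall Na2CO3 balance (none leaves overhead): Na2CO3 in fresh feed = Na2CO3 in product, i.e. 2460×0.072 = (1−0.425)·F8·0.512.
F8 = 177.12/(0.512×0.575) = 601.63 kg/h.
Recycle F5 = 0.425×601.63 = 255.69 kg/h.
Combined feed F11 = 2460 + 255.69 = 2715.7 kg/h.

2716 kg/h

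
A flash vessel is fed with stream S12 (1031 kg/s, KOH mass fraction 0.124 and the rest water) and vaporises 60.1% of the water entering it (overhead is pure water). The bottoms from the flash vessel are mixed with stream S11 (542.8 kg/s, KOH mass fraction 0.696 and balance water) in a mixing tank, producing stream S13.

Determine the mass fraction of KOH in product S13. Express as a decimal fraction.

0.490

Vapour removed = 0.601×0.876×1031 = 542.8 kg/s; concentrate = 488.2 kg/s.
KOH reaching the mixer = 127.84 (from concentrate) + 542.8×0.696 = 505.63 kg/s.
Product flow = 488.2 + 542.8 = 1031 kg/s; KOH fraction = 0.490.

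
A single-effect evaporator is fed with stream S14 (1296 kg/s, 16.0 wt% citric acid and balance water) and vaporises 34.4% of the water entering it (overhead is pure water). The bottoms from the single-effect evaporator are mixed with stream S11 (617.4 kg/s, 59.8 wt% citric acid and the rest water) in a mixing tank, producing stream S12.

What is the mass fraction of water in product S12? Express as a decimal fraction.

Vapour removed = 0.344×0.840×1296 = 374.49 kg/s; concentrate = 921.51 kg/s.
water reaching the mixer = 714.15 (from concentrate) + 617.4×0.402 = 962.34 kg/s.
Product flow = 921.51 + 617.4 = 1538.9 kg/s; water fraction = 0.6253.

0.6253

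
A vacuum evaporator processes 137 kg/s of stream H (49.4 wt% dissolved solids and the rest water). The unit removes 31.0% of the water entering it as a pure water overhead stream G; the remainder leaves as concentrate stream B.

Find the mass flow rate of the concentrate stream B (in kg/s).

water entering = 137×0.506 = 69.322 kg/s; overhead removed = 0.310×69.322 = 21.49 kg/s.
Concentrate = 137 − 21.49 = 115.51 kg/s.

115.5 kg/s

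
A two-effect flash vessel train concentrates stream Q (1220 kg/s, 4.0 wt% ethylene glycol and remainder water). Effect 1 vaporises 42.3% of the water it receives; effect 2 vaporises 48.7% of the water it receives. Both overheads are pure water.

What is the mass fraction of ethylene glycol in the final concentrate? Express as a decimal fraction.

0.123

water in feed = 1220×0.960 = 1171.2 kg/s.
After stage 1: water left = (1−0.423)×1171.2 = 675.78; stream total = 724.58 kg/s.
After stage 2: water left = (1−0.487)×675.78 = 346.68; final concentrate = 395.48 kg/s.
ethylene glycol fraction = 48.8/395.48 = 0.123.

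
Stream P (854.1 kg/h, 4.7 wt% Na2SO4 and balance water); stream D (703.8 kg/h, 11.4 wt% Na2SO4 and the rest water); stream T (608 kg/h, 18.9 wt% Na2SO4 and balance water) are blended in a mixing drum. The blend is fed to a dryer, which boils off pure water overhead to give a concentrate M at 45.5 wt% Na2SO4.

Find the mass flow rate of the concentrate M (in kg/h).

Na2SO4 entering = 854.1×0.047 + 703.8×0.114 + 608×0.189 = 235.29 kg/h.
All Na2SO4 reports to M, so M = 235.29/0.455 = 517.12 kg/h.

517.1 kg/h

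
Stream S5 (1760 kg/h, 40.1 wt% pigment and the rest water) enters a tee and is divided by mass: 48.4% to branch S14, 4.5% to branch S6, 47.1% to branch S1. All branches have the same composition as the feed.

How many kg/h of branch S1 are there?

Branch S1 flow = 0.471×1760 = 828.96 kg/h.

829 kg/h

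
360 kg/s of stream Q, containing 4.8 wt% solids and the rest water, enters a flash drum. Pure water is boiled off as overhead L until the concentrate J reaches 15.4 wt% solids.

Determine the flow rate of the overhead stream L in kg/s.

solids is conserved: 360×0.048 = 17.28 kg/s all reports to the concentrate.
Concentrate = 17.28/(target fraction) = 112.21 kg/s.
Overhead = 360 − 112.21 = 247.79 kg/s.

247.8 kg/s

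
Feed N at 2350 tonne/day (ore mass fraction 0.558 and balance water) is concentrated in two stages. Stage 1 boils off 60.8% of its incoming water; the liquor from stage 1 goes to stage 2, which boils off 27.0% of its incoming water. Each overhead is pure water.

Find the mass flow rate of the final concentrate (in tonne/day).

1609 tonne/day

water in feed = 2350×0.442 = 1038.7 tonne/day.
After stage 1: water left = (1−0.608)×1038.7 = 407.17; stream total = 1718.5 tonne/day.
After stage 2: water left = (1−0.270)×407.17 = 297.23; final concentrate = 1608.5 tonne/day.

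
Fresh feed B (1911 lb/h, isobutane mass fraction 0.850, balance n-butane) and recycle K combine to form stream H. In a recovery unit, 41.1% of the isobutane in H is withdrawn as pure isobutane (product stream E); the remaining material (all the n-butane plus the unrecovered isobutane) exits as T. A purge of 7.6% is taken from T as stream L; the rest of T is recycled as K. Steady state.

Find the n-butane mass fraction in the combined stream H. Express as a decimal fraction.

0.514

n-butane enters only via B and leaves only via the purge: 1911×0.150 = 0.076×(n-butane in T), and the recovery unit passes all n-butane, so n-butane in H = n-butane in T = 3771.7 lb/h.
isobutane in H: m_A = 1911×0.850 + (1−0.076)·(1−0.411)·m_A, so m_A = 1624.3/0.4558 = 3564 lb/h.
H = 3564 + 3771.7 = 7335.7 lb/h.
n-butane fraction in H = 3771.7/7335.7 = 0.514.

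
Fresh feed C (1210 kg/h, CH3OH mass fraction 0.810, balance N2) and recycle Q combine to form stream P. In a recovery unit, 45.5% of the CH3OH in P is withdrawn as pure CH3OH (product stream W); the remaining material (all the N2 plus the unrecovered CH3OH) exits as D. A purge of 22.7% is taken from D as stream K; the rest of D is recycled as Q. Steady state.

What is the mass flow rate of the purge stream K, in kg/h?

N2 enters only via C and leaves only via the purge: 1210×0.190 = 0.227×(N2 in D), and the recovery unit passes all N2, so N2 in P = N2 in D = 1012.8 kg/h.
CH3OH in P: m_A = 1210×0.810 + (1−0.227)·(1−0.455)·m_A, so m_A = 980.1/0.5787 = 1693.6 kg/h.
D = (1−0.455)×1693.6 + 1012.8 = 1935.8 kg/h.
Purge K = 0.227×1935.8 = 439.42 kg/h.

439.4 kg/h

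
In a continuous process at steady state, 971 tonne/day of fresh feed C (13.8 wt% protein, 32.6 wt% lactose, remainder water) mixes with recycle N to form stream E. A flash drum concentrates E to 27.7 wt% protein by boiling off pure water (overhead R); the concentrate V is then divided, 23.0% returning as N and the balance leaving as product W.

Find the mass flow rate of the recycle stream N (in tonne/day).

Overall protein balance (none leaves overhead): protein in fresh feed = protein in product, i.e. 971×0.138 = (1−0.230)·V·0.277.
V = 134/(0.277×0.770) = 628.24 tonne/day.
Recycle N = 0.230×628.24 = 144.5 tonne/day.

144.5 tonne/day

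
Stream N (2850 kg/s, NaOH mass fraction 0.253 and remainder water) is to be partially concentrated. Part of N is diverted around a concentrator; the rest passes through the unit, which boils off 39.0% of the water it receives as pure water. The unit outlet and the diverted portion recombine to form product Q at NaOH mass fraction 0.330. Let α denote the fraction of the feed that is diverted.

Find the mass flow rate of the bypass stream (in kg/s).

All 2850×0.253 = 721.05 kg/s of NaOH reaches Q, so Q = 721.05/0.330 = 2185 kg/s and vapour = 665 kg/s.
The evaporator receives (1−α)·2850 of feed at 0.747 water and removes 0.390 of that water:
0.390×0.747×(1−α)×2850 = 665
(1−α) = 665/830.29 = 0.8009;  α = 0.1991.
Bypass flow = 0.1991×2850 = 567.37 kg/s.

567.4 kg/s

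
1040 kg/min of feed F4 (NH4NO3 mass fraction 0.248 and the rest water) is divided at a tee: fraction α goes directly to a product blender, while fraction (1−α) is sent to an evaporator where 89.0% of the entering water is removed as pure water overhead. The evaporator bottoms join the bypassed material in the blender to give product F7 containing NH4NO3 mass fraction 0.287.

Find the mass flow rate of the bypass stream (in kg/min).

828.8 kg/min

All 1040×0.248 = 257.92 kg/min of NH4NO3 reaches F7, so F7 = 257.92/0.287 = 898.68 kg/min and vapour = 141.32 kg/min.
The evaporator receives (1−α)·1040 of feed at 0.752 water and removes 0.890 of that water:
0.890×0.752×(1−α)×1040 = 141.32
(1−α) = 141.32/696.05 = 0.2030;  α = 0.7970.
Bypass flow = 0.7970×1040 = 828.84 kg/min.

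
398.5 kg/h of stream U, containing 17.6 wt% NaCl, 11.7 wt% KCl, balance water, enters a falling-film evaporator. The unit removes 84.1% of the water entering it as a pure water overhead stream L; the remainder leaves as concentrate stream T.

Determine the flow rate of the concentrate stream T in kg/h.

water entering = 398.5×0.707 = 281.74 kg/h; overhead removed = 0.841×281.74 = 236.94 kg/h.
Concentrate = 398.5 − 236.94 = 161.56 kg/h.

161.6 kg/h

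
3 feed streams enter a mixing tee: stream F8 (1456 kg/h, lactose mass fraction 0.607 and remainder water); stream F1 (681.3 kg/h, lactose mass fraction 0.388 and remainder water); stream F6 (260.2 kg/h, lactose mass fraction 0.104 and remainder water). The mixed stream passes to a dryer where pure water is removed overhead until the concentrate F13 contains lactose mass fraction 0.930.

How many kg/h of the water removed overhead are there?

1134 kg/h

lactose entering = 1456×0.607 + 681.3×0.388 + 260.2×0.104 = 1175.2 kg/h.
All lactose reports to F13, so F13 = 1175.2/0.930 = 1263.7 kg/h.
Total feed = 2397.5 kg/h; overhead = 2397.5 − 1263.7 = 1133.8 kg/h.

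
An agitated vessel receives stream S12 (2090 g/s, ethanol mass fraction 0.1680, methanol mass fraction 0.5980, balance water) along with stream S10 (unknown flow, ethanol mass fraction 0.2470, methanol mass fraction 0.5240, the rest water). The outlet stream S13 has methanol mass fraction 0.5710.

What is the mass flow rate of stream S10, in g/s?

1201 g/s

Let S10 be the unknown flow. Total out = 2090 + S10.
methanol balance: 1249.8 + 0.524·S10 = 0.571·(2090 + S10)
(0.524 − 0.571)·S10 = 0.571×2090 − 1249.8 = -56.43
S10 = -56.43 / -0.047 = 1200.6 g/s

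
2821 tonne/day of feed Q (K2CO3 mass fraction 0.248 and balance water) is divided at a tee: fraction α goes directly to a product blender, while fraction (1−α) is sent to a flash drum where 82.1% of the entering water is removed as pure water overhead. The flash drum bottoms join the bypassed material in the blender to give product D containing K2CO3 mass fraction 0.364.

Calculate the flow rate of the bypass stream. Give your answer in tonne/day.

All 2821×0.248 = 699.61 tonne/day of K2CO3 reaches D, so D = 699.61/0.364 = 1922 tonne/day and vapour = 899 tonne/day.
The evaporator receives (1−α)·2821 of feed at 0.752 water and removes 0.821 of that water:
0.821×0.752×(1−α)×2821 = 899
(1−α) = 899/1741.7 = 0.5162;  α = 0.4838.
Bypass flow = 0.4838×2821 = 1364.9 tonne/day.

1365 tonne/day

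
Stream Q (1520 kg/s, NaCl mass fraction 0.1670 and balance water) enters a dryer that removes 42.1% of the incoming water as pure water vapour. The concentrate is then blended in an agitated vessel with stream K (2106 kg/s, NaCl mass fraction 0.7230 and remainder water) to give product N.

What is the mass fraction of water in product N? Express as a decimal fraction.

Vapour removed = 0.421×0.833×1520 = 533.05 kg/s; concentrate = 986.95 kg/s.
water reaching the mixer = 733.11 (from concentrate) + 2106×0.277 = 1316.5 kg/s.
Product flow = 986.95 + 2106 = 3092.9 kg/s; water fraction = 0.4256.

0.4256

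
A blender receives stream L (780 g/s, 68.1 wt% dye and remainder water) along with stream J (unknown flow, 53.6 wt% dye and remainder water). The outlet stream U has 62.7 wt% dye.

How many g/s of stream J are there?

462.9 g/s

Let J be the unknown flow. Total out = 780 + J.
dye balance: 531.18 + 0.536·J = 0.627·(780 + J)
(0.536 − 0.627)·J = 0.627×780 − 531.18 = -42.12
J = -42.12 / -0.091 = 462.86 g/s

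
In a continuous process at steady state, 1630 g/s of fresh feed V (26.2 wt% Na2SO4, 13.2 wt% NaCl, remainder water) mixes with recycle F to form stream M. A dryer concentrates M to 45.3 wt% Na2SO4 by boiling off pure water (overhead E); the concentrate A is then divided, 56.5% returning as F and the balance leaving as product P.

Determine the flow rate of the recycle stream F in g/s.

Overall Na2SO4 balance (none leaves overhead): Na2SO4 in fresh feed = Na2SO4 in product, i.e. 1630×0.262 = (1−0.565)·A·0.453.
A = 427.06/(0.453×0.435) = 2167.2 g/s.
Recycle F = 0.565×2167.2 = 1224.5 g/s.

1224 g/s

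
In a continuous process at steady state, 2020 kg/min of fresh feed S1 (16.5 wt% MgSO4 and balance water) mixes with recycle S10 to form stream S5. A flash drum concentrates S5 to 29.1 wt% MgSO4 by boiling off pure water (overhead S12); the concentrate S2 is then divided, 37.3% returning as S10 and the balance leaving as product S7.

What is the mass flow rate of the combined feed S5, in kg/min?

Overall MgSO4 balance (none leaves overhead): MgSO4 in fresh feed = MgSO4 in product, i.e. 2020×0.165 = (1−0.373)·S2·0.291.
S2 = 333.3/(0.291×0.627) = 1826.7 kg/min.
Recycle S10 = 0.373×1826.7 = 681.37 kg/min.
Combined feed S5 = 2020 + 681.37 = 2701.4 kg/min.

2701 kg/min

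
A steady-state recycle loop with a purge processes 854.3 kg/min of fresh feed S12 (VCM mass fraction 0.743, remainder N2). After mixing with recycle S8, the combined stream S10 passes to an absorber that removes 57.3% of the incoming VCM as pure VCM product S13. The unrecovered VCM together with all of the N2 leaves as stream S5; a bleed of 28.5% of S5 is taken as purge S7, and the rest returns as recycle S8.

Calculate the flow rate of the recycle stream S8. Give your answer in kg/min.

N2 enters only via S12 and leaves only via the purge: 854.3×0.257 = 0.285×(N2 in S5), and the absorber passes all N2, so N2 in S10 = N2 in S5 = 770.37 kg/min.
VCM in S10: m_A = 854.3×0.743 + (1−0.285)·(1−0.573)·m_A, so m_A = 634.74/0.6947 = 913.7 kg/min.
S5 = (1−0.573)×913.7 + 770.37 = 1160.5 kg/min.
Recycle S8 = (1−0.285)×1160.5 = 829.77 kg/min.

829.8 kg/min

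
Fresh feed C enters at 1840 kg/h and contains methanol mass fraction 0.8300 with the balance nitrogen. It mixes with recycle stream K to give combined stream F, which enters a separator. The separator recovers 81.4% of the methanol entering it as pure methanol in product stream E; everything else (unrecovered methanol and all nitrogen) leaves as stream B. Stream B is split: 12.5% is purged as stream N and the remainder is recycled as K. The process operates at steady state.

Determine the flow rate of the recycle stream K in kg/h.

2486 kg/h

nitrogen enters only via C and leaves only via the purge: 1840×0.170 = 0.125×(nitrogen in B), and the separator passes all nitrogen, so nitrogen in F = nitrogen in B = 2502.4 kg/h.
methanol in F: m_A = 1840×0.830 + (1−0.125)·(1−0.814)·m_A, so m_A = 1527.2/0.8372 = 1824.1 kg/h.
B = (1−0.814)×1824.1 + 2502.4 = 2841.7 kg/h.
Recycle K = (1−0.125)×2841.7 = 2486.5 kg/h.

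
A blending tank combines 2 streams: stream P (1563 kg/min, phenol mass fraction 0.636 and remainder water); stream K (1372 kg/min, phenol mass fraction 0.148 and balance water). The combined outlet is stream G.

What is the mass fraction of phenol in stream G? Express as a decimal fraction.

Total flow out = 1563 + 1372 = 2935 kg/min.
phenol in = 1563×0.636 + 1372×0.148 = 1197.1 kg/min.
phenol mass fraction in G = 1197.1/2935 = 0.408.

0.408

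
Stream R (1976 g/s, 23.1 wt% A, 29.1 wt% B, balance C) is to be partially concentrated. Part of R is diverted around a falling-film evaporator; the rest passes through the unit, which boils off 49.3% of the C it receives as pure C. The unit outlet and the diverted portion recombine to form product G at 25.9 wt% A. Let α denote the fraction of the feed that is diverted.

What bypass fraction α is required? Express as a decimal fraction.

All 1976×0.231 = 456.46 g/s of A reaches G, so G = 456.46/0.259 = 1762.4 g/s and vapour = 213.62 g/s.
The evaporator receives (1−α)·1976 of feed at 0.478 C and removes 0.493 of that C:
0.493×0.478×(1−α)×1976 = 213.62
(1−α) = 213.62/465.65 = 0.4588;  α = 0.5412.

0.541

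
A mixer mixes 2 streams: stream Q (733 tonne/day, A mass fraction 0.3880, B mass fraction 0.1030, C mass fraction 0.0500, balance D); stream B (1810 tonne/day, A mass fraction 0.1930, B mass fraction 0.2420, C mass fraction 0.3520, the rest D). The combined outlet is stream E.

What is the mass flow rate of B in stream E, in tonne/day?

B out = B in = 733×0.103 + 1810×0.242 = 513.52 tonne/day.

513.5 tonne/day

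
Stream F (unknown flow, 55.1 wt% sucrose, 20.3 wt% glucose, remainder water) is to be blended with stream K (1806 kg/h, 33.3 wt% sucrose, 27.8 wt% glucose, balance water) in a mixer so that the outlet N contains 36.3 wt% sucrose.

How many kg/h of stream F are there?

Let F be the unknown flow. Total out = 1806 + F.
sucrose balance: 601.4 + 0.551·F = 0.363·(1806 + F)
(0.551 − 0.363)·F = 0.363×1806 − 601.4 = 54.18
F = 54.18 / 0.188 = 288.19 kg/h

288.2 kg/h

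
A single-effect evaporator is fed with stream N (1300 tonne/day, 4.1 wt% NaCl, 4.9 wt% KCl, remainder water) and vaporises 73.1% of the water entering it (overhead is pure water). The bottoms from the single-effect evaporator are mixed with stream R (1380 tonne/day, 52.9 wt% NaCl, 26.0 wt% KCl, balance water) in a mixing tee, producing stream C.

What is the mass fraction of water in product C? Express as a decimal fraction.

Vapour removed = 0.731×0.910×1300 = 864.77 tonne/day; concentrate = 435.23 tonne/day.
water reaching the mixer = 318.23 (from concentrate) + 1380×0.211 = 609.41 tonne/day.
Product flow = 435.23 + 1380 = 1815.2 tonne/day; water fraction = 0.3357.

0.3357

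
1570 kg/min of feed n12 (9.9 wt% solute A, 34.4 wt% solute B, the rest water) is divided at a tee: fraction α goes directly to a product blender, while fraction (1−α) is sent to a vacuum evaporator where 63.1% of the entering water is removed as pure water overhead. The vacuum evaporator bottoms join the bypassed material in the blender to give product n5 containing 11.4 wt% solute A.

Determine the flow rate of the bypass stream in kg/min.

All 1570×0.099 = 155.43 kg/min of solute A reaches n5, so n5 = 155.43/0.114 = 1363.4 kg/min and vapour = 206.58 kg/min.
The evaporator receives (1−α)·1570 of feed at 0.557 water and removes 0.631 of that water:
0.631×0.557×(1−α)×1570 = 206.58
(1−α) = 206.58/551.8 = 0.3744;  α = 0.6256.
Bypass flow = 0.6256×1570 = 982.24 kg/min.

982.2 kg/min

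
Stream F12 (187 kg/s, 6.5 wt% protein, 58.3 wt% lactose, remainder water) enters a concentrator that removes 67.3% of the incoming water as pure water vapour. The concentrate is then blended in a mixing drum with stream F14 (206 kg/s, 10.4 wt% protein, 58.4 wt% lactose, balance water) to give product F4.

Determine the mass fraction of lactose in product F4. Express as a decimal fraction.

Vapour removed = 0.673×0.352×187 = 44.3 kg/s; concentrate = 142.7 kg/s.
lactose reaching the mixer = 109.02 (from concentrate) + 206×0.584 = 229.32 kg/s.
Product flow = 142.7 + 206 = 348.7 kg/s; lactose fraction = 0.658.

0.658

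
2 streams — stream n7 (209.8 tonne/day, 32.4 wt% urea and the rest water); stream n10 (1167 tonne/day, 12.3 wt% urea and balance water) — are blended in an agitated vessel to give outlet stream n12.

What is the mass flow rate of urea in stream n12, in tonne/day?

urea out = urea in = 209.8×0.324 + 1167×0.123 = 211.52 tonne/day.

211.5 tonne/day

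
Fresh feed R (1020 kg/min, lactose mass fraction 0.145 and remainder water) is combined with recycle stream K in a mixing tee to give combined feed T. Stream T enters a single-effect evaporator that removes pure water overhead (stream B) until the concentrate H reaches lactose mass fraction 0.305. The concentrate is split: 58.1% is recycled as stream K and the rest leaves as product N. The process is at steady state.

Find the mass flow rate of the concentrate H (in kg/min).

1157 kg/min

Overall lactose balance (none leaves overhead): lactose in fresh feed = lactose in product, i.e. 1020×0.145 = (1−0.581)·H·0.305.
H = 147.9/(0.305×0.419) = 1157.3 kg/min.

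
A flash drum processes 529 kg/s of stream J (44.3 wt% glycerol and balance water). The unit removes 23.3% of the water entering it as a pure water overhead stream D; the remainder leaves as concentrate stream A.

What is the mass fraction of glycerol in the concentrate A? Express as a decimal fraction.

0.509

glycerol is not removed: 529×0.443 = 234.35 kg/s of glycerol enters A.
water entering = 529×0.557 = 294.65 kg/s; overhead removed = 0.233×294.65 = 68.654 kg/s.
Concentrate = 529 − 68.654 = 460.35 kg/s.
Mass fraction = 234.35/460.35 = 0.509.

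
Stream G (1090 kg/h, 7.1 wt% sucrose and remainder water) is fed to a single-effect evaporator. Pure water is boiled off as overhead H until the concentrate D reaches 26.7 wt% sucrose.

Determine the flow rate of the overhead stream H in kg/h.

800.1 kg/h

sucrose is conserved: 1090×0.071 = 77.39 kg/h all reports to the concentrate.
Concentrate = 77.39/(target fraction) = 289.85 kg/h.
Overhead = 1090 − 289.85 = 800.15 kg/h.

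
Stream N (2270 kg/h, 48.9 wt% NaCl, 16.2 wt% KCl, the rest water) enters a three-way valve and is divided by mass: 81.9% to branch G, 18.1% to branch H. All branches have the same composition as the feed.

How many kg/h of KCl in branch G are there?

301.2 kg/h

Branch G total = 0.819×2270 = 1859.1 kg/h.
KCl in G = 0.162×1859.1 = 301.18 kg/h.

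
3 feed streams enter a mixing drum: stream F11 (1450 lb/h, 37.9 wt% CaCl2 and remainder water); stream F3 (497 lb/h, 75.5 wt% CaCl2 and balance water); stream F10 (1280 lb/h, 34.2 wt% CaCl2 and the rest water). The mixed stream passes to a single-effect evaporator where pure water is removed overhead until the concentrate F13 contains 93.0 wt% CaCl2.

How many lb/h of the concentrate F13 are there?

CaCl2 entering = 1450×0.379 + 497×0.755 + 1280×0.342 = 1362.5 lb/h.
All CaCl2 reports to F13, so F13 = 1362.5/0.930 = 1465.1 lb/h.

1465 lb/h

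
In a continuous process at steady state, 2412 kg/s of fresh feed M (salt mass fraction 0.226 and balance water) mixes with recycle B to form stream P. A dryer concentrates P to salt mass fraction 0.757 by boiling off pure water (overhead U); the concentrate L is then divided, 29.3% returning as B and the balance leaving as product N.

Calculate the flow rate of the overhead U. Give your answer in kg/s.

Overall salt balance (none leaves overhead): salt in fresh feed = salt in product, i.e. 2412×0.226 = (1−0.293)·L·0.757.
L = 545.11/(0.757×0.707) = 1018.5 kg/s.
Recycle B = 0.293×1018.5 = 298.43 kg/s.
Combined feed P = 2412 + 298.43 = 2710.4 kg/s.
Overhead U = P − L = 2710.4 − 1018.5 = 1691.9 kg/s.

1692 kg/s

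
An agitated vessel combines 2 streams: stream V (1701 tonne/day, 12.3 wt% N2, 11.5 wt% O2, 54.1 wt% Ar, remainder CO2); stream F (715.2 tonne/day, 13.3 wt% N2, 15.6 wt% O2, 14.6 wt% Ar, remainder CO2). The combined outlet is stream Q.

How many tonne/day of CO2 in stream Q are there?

CO2 out = CO2 in = 1701×0.221 + 715.2×0.565 = 780.01 tonne/day.

780 tonne/day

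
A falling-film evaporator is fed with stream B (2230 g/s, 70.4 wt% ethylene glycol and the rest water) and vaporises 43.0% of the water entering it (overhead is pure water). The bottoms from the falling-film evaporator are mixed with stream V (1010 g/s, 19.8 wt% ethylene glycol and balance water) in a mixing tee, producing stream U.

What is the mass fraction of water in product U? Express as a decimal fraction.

Vapour removed = 0.430×0.296×2230 = 283.83 g/s; concentrate = 1946.2 g/s.
water reaching the mixer = 376.25 (from concentrate) + 1010×0.802 = 1186.3 g/s.
Product flow = 1946.2 + 1010 = 2956.2 g/s; water fraction = 0.4013.

0.4013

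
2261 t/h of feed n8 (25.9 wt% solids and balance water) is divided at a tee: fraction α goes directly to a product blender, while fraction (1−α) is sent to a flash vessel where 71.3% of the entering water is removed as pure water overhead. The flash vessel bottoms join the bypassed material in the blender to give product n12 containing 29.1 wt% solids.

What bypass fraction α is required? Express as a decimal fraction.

0.792

All 2261×0.259 = 585.6 t/h of solids reaches n12, so n12 = 585.6/0.291 = 2012.4 t/h and vapour = 248.63 t/h.
The evaporator receives (1−α)·2261 of feed at 0.741 water and removes 0.713 of that water:
0.713×0.741×(1−α)×2261 = 248.63
(1−α) = 248.63/1194.6 = 0.2081;  α = 0.7919.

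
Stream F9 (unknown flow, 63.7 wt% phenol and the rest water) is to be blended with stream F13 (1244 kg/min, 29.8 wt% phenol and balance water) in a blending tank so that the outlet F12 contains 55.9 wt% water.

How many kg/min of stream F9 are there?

Let F9 be the unknown flow. Total out = 1244 + F9.
water balance: 873.29 + 0.363·F9 = 0.559·(1244 + F9)
(0.363 − 0.559)·F9 = 0.559×1244 − 873.29 = -177.89
F9 = -177.89 / -0.196 = 907.61 kg/min

907.6 kg/min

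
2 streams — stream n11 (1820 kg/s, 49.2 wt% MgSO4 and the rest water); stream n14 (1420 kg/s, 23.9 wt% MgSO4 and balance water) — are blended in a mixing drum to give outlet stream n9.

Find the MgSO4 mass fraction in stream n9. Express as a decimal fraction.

Total flow out = 1820 + 1420 = 3240 kg/s.
MgSO4 in = 1820×0.492 + 1420×0.239 = 1234.8 kg/s.
MgSO4 mass fraction in n9 = 1234.8/3240 = 0.381.

0.381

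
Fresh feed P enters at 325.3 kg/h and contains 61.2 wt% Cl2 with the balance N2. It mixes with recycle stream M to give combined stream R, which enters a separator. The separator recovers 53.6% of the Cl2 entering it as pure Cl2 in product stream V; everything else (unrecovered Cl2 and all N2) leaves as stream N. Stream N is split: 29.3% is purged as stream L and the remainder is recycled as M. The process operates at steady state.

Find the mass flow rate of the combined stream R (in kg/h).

N2 enters only via P and leaves only via the purge: 325.3×0.388 = 0.293×(N2 in N), and the separator passes all N2, so N2 in R = N2 in N = 430.77 kg/h.
Cl2 in R: m_A = 325.3×0.612 + (1−0.293)·(1−0.536)·m_A, so m_A = 199.08/0.6720 = 296.28 kg/h.
R = 296.28 + 430.77 = 727.05 kg/h.

727 kg/h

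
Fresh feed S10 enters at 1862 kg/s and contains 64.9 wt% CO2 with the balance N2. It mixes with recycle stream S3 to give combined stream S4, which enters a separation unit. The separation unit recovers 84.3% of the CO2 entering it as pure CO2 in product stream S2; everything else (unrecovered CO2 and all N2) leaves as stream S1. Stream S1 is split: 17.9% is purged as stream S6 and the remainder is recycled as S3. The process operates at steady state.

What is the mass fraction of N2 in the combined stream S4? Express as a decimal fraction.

N2 enters only via S10 and leaves only via the purge: 1862×0.351 = 0.179×(N2 in S1), and the separation unit passes all N2, so N2 in S4 = N2 in S1 = 3651.2 kg/s.
CO2 in S4: m_A = 1862×0.649 + (1−0.179)·(1−0.843)·m_A, so m_A = 1208.4/0.8711 = 1387.3 kg/s.
S4 = 1387.3 + 3651.2 = 5038.4 kg/s.
N2 fraction in S4 = 3651.2/5038.4 = 0.7247.

0.7247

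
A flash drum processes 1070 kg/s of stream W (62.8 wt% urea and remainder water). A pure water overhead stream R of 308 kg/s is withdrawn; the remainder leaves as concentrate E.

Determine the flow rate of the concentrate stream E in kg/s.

Concentrate = 1070 − 308 = 762 kg/s.

762 kg/s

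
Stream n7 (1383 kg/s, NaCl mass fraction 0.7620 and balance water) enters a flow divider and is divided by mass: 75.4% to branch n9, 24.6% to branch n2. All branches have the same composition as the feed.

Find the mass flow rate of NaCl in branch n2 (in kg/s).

259.2 kg/s

Branch n2 total = 0.246×1383 = 340.22 kg/s.
NaCl in n2 = 0.762×340.22 = 259.25 kg/s.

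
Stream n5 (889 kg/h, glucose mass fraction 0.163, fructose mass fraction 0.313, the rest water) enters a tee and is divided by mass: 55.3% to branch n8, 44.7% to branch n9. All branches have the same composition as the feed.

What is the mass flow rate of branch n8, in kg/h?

Branch n8 flow = 0.553×889 = 491.62 kg/h.

491.6 kg/h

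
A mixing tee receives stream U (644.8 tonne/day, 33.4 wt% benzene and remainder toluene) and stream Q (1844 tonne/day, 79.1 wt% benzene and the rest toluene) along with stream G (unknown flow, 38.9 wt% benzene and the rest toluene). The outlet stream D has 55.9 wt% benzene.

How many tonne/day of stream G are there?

1663 tonne/day

Let G be the unknown flow. Total out = 2488.8 + G.
benzene balance: 1674 + 0.389·G = 0.559·(2488.8 + G)
(0.389 − 0.559)·G = 0.559×2488.8 − 1674 = -282.73
G = -282.73 / -0.170 = 1663.1 tonne/day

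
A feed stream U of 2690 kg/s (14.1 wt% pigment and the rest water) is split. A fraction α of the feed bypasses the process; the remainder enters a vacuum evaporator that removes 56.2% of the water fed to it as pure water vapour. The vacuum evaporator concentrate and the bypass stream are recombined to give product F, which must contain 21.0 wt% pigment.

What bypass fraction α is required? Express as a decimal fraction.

All 2690×0.141 = 379.29 kg/s of pigment reaches F, so F = 379.29/0.210 = 1806.1 kg/s and vapour = 883.86 kg/s.
The evaporator receives (1−α)·2690 of feed at 0.859 water and removes 0.562 of that water:
0.562×0.859×(1−α)×2690 = 883.86
(1−α) = 883.86/1298.6 = 0.6806;  α = 0.3194.

0.319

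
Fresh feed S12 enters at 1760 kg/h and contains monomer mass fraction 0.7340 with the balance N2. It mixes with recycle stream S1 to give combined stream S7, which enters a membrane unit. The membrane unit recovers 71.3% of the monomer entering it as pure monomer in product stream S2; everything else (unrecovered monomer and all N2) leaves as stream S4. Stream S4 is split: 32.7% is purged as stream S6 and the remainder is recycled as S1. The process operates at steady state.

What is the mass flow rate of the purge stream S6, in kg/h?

N2 enters only via S12 and leaves only via the purge: 1760×0.266 = 0.327×(N2 in S4), and the membrane unit passes all N2, so N2 in S7 = N2 in S4 = 1431.7 kg/h.
monomer in S7: m_A = 1760×0.734 + (1−0.327)·(1−0.713)·m_A, so m_A = 1291.8/0.8068 = 1601.1 kg/h.
S4 = (1−0.713)×1601.1 + 1431.7 = 1891.2 kg/h.
Purge S6 = 0.327×1891.2 = 618.42 kg/h.

618.4 kg/h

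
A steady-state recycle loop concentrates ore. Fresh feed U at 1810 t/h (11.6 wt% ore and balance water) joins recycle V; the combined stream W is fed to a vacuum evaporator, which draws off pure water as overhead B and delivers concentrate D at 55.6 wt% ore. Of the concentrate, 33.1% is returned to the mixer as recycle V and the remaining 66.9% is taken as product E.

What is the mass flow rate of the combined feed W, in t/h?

1997 t/h

Overall ore balance (none leaves overhead): ore in fresh feed = ore in product, i.e. 1810×0.116 = (1−0.331)·D·0.556.
D = 209.96/(0.556×0.669) = 564.46 t/h.
Recycle V = 0.331×564.46 = 186.84 t/h.
Combined feed W = 1810 + 186.84 = 1996.8 t/h.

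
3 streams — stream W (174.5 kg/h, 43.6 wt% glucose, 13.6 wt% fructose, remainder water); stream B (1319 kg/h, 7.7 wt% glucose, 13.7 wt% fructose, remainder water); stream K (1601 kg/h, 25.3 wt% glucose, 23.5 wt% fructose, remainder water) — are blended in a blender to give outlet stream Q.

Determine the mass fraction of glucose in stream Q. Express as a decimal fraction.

Total flow out = 174.5 + 1319 + 1601 = 3094.5 kg/h.
glucose in = 174.5×0.436 + 1319×0.077 + 1601×0.253 = 582.7 kg/h.
glucose mass fraction in Q = 582.7/3094.5 = 0.188.

0.188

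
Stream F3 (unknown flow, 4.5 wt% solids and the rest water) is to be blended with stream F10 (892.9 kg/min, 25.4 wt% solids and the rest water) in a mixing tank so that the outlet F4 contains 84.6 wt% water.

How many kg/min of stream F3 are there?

819.2 kg/min

Let F3 be the unknown flow. Total out = 892.9 + F3.
water balance: 666.1 + 0.955·F3 = 0.846·(892.9 + F3)
(0.955 − 0.846)·F3 = 0.846×892.9 − 666.1 = 89.29
F3 = 89.29 / 0.109 = 819.17 kg/min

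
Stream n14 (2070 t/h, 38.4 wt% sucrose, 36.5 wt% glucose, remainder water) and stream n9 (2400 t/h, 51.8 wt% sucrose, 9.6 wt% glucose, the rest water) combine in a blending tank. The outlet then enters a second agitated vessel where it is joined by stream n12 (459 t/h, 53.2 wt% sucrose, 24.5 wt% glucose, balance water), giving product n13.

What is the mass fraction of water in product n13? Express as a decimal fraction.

0.314

Overall, product flow = 4929 t/h.
water in = 2070×0.251 + 2400×0.386 + 459×0.223 = 1548.3 t/h.
water fraction in n13 = 0.314.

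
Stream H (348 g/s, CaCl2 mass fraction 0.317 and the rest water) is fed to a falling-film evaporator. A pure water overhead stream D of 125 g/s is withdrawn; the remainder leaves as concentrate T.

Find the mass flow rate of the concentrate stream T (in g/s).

Concentrate = 348 − 125 = 223 g/s.

223 g/s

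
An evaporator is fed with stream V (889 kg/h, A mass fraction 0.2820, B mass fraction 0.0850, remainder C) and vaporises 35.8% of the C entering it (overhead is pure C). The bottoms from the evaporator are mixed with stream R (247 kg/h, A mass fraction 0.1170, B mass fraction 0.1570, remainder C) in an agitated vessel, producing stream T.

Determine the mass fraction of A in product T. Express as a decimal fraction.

Vapour removed = 0.358×0.633×889 = 201.46 kg/h; concentrate = 687.54 kg/h.
A reaching the mixer = 250.7 (from concentrate) + 247×0.117 = 279.6 kg/h.
Product flow = 687.54 + 247 = 934.54 kg/h; A fraction = 0.2992.

0.2992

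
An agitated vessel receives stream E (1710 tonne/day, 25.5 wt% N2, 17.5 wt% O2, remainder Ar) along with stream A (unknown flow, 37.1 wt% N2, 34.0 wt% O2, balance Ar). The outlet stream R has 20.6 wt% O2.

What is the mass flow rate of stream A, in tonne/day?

395.6 tonne/day

Let A be the unknown flow. Total out = 1710 + A.
O2 balance: 299.25 + 0.340·A = 0.206·(1710 + A)
(0.340 − 0.206)·A = 0.206×1710 − 299.25 = 53.01
A = 53.01 / 0.134 = 395.6 tonne/day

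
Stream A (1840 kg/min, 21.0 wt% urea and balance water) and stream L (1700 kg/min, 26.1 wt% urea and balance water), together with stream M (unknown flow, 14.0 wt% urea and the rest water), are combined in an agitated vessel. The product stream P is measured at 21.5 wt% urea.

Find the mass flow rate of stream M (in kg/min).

920 kg/min

Let M be the unknown flow. Total out = 3540 + M.
urea balance: 830.1 + 0.140·M = 0.215·(3540 + M)
(0.140 − 0.215)·M = 0.215×3540 − 830.1 = -69
M = -69 / -0.075 = 920 kg/min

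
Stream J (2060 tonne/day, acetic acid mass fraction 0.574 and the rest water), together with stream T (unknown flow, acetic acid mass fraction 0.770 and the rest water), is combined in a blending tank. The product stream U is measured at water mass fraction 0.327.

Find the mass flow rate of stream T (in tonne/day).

2102 tonne/day

Let T be the unknown flow. Total out = 2060 + T.
water balance: 877.56 + 0.230·T = 0.327·(2060 + T)
(0.230 − 0.327)·T = 0.327×2060 − 877.56 = -203.94
T = -203.94 / -0.097 = 2102.5 tonne/day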